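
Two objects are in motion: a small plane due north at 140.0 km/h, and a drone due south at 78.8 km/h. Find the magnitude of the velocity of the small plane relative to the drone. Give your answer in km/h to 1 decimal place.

218.8 km/h

Taking east as x and north as y: small plane velocity = (0.000, 140.000) km/h; drone velocity = (0.000, -78.800) km/h.
Velocity of small plane relative to drone = (0.000, 140.000) − (0.000, -78.800) = (0.000, 218.800) km/h.
Magnitude = |(0.000, 218.800)| = 218.800 km/h.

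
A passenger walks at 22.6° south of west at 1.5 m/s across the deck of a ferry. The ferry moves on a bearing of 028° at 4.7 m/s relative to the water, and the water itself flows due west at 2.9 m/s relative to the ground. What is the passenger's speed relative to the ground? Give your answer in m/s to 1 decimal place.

In east/north components (m/s): passenger relative to ferry = (-1.385, -0.576); ferry relative to water = (2.207, 4.150); water relative to ground = (-2.900, 0.000).
Sum = (-2.078, 3.573) m/s.
Speed = |(-2.078, 3.573)| = 4.134 m/s.

4.1 m/s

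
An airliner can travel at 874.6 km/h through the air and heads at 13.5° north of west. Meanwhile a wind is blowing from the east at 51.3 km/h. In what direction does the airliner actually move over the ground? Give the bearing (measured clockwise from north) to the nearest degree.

Taking east as x and north as y: velocity relative to the air = (-850.435, 204.171) km/h; the air relative to ground = (-51.300, 0.000) km/h.
Velocity relative to ground = (-850.435, 204.171) + (-51.300, 0.000) = (-901.735, 204.171) km/h.
Bearing = atan2(-901.73, 204.17) = 282.76° clockwise from north.

283°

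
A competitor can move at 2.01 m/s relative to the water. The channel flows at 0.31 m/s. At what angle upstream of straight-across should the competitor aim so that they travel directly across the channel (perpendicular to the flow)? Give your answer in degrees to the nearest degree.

9°

To cancel the current, the upstream component of the competitor's velocity must equal the flow: 2.01 sin θ = 0.31.
sin θ = 0.31 / 2.01 = 0.1542.
θ = arcsin(0.1542) = 8.872°.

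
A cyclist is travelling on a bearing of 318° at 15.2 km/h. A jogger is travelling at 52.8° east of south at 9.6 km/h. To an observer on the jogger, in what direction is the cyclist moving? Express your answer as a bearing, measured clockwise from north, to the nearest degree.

Taking east as x and north as y: cyclist velocity = (-10.171, 11.296) km/h; jogger velocity = (7.647, -5.804) km/h.
Velocity of cyclist relative to jogger = (-10.171, 11.296) − (7.647, -5.804) = (-17.817, 17.100) km/h.
Bearing = atan2(-17.82, 17.10) = 313.82° clockwise from north.

314°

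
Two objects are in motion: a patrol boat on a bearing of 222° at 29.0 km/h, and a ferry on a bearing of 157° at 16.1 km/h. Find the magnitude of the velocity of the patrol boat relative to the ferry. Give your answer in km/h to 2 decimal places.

26.56 km/h

Taking east as x and north as y: patrol boat velocity = (-19.405, -21.551) km/h; ferry velocity = (6.291, -14.820) km/h.
Velocity of patrol boat relative to ferry = (-19.405, -21.551) − (6.291, -14.820) = (-25.696, -6.731) km/h.
Magnitude = |(-25.696, -6.731)| = 26.563 km/h.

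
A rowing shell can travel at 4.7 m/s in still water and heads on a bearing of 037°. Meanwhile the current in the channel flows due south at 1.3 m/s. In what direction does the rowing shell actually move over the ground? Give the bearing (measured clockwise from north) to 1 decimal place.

049.1°

Taking east as x and north as y: velocity relative to the water = (2.829, 3.754) m/s; the water relative to ground = (0.000, -1.300) m/s.
Velocity relative to ground = (2.829, 3.754) + (0.000, -1.300) = (2.829, 2.454) m/s.
Bearing = atan2(2.83, 2.45) = 49.06° clockwise from north.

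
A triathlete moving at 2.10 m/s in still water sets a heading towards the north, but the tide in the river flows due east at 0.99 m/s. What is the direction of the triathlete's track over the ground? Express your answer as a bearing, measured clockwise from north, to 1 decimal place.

025.2°

Taking east as x and north as y: velocity relative to the water = (0.000, 2.100) m/s; the water relative to ground = (0.990, 0.000) m/s.
Velocity relative to ground = (0.000, 2.100) + (0.990, 0.000) = (0.990, 2.100) m/s.
Bearing = atan2(0.99, 2.10) = 25.24° clockwise from north.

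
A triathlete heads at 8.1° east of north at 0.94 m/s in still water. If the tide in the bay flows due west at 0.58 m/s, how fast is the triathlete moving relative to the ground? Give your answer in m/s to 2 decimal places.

1.03 m/s

Taking east as x and north as y: velocity relative to the water = (0.132, 0.931) m/s; the water relative to ground = (-0.580, 0.000) m/s.
Velocity relative to ground = (0.132, 0.931) + (-0.580, 0.000) = (-0.448, 0.931) m/s.
Speed = |(-0.448, 0.931)| = 1.033 m/s.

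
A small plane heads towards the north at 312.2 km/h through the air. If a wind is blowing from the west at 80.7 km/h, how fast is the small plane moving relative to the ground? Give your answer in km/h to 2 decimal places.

Taking east as x and north as y: velocity relative to the air = (0.000, 312.200) km/h; the air relative to ground = (80.700, 0.000) km/h.
Velocity relative to ground = (0.000, 312.200) + (80.700, 0.000) = (80.700, 312.200) km/h.
Speed = |(80.700, 312.200)| = 322.461 km/h.

322.46 km/h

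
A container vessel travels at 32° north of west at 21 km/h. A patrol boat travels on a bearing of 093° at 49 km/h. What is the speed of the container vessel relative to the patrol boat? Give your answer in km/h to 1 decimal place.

Taking east as x and north as y: container vessel velocity = (-17.809, 11.128) km/h; patrol boat velocity = (48.933, -2.564) km/h.
Velocity of container vessel relative to patrol boat = (-17.809, 11.128) − (48.933, -2.564) = (-66.742, 13.693) km/h.
Magnitude = |(-66.742, 13.693)| = 68.132 km/h.

68.1 km/h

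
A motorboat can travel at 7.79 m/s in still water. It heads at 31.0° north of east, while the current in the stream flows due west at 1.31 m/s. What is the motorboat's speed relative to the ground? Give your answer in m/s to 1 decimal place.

Taking east as x and north as y: velocity relative to the water = (6.677, 4.012) m/s; the water relative to ground = (-1.310, 0.000) m/s.
Velocity relative to ground = (6.677, 4.012) + (-1.310, 0.000) = (5.367, 4.012) m/s.
Speed = |(5.367, 4.012)| = 6.701 m/s.

6.7 m/s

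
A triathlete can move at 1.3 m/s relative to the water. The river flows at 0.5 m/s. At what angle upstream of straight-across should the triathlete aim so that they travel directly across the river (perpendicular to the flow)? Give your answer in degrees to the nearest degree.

To cancel the current, the upstream component of the triathlete's velocity must equal the flow: 1.3 sin θ = 0.5.
sin θ = 0.5 / 1.3 = 0.3846.
θ = arcsin(0.3846) = 22.620°.

23°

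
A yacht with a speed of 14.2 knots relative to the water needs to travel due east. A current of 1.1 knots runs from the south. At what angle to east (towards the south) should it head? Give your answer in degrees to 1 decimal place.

4.4°

The current pushes perpendicular to the desired track; the heading must have a component into the current equal to 1.1 knots: 14.2 sin θ = 1.1.
sin θ = 0.0775, so θ = 4.443°.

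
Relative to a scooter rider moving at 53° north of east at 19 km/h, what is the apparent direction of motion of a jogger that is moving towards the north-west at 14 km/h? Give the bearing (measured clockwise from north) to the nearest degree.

256°

Taking east as x and north as y: jogger velocity = (-9.899, 9.899) km/h; scooter rider velocity = (11.434, 15.174) km/h.
Velocity of jogger relative to scooter rider = (-9.899, 9.899) − (11.434, 15.174) = (-21.334, -5.275) km/h.
Bearing = atan2(-21.33, -5.27) = 256.11° clockwise from north.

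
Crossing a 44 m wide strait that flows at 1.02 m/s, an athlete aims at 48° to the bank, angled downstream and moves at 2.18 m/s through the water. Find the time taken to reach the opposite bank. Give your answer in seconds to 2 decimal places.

The component of the athlete's velocity perpendicular to the bank is 2.18 × sin 48° = 1.620 m/s.
The flow acts along the bank and has no component across it.
Time = 44 / 1.620 = 27.160 s.

27.16 s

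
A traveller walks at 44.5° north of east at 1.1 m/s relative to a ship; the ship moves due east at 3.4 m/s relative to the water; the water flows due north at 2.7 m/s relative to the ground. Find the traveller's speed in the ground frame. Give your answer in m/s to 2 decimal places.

In east/north components (m/s): traveller relative to ship = (0.785, 0.771); ship relative to water = (3.400, 0.000); water relative to ground = (0.000, 2.700).
Sum = (4.185, 3.471) m/s.
Speed = |(4.185, 3.471)| = 5.437 m/s.

5.44 m/s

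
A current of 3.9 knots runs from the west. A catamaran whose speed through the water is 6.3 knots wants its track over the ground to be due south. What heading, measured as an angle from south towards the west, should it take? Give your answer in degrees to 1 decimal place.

The current pushes perpendicular to the desired track; the heading must have a component into the current equal to 3.9 knots: 6.3 sin θ = 3.9.
sin θ = 0.6190, so θ = 38.247°.

38.2°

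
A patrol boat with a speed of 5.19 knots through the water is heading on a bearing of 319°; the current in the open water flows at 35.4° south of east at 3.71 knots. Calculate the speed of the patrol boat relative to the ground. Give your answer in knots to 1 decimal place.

Taking east as x and north as y: velocity relative to the water = (-3.405, 3.917) knots; the water relative to ground = (3.024, -2.149) knots.
Velocity relative to ground = (-3.405, 3.917) + (3.024, -2.149) = (-0.381, 1.768) knots.
Speed = |(-0.381, 1.768)| = 1.808 knots.

1.8 knots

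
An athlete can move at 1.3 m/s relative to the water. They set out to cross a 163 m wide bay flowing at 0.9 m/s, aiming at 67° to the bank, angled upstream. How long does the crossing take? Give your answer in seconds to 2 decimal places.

136.21 s

The component of the athlete's velocity perpendicular to the bank is 1.3 × sin 67° = 1.197 m/s.
The current is parallel to the bank, so it does not affect the crossing time.
Time = 163 / 1.197 = 136.213 s.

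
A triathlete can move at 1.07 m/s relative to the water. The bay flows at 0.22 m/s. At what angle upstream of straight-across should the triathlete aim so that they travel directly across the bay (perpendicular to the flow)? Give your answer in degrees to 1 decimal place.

To cancel the current, the upstream component of the triathlete's velocity must equal the flow: 1.07 sin θ = 0.22.
sin θ = 0.22 / 1.07 = 0.2056.
θ = arcsin(0.2056) = 11.865°.

11.9°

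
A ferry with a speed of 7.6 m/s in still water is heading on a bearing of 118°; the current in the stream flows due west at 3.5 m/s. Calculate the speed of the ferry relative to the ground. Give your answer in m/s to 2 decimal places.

Taking east as x and north as y: velocity relative to the water = (6.710, -3.568) m/s; the water relative to ground = (-3.500, 0.000) m/s.
Velocity relative to ground = (6.710, -3.568) + (-3.500, 0.000) = (3.210, -3.568) m/s.
Speed = |(3.210, -3.568)| = 4.800 m/s.

4.80 m/s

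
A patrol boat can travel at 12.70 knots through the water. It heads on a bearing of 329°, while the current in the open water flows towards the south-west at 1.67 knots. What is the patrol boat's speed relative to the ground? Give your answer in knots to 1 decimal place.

12.4 knots

Taking east as x and north as y: velocity relative to the water = (-6.541, 10.886) knots; the water relative to ground = (-1.181, -1.181) knots.
Velocity relative to ground = (-6.541, 10.886) + (-1.181, -1.181) = (-7.722, 9.705) knots.
Speed = |(-7.722, 9.705)| = 12.402 knots.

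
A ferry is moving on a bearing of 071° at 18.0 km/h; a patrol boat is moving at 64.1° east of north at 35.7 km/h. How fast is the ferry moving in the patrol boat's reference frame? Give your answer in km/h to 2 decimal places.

Taking east as x and north as y: ferry velocity = (17.019, 5.860) km/h; patrol boat velocity = (32.114, 15.594) km/h.
Velocity of ferry relative to patrol boat = (17.019, 5.860) − (32.114, 15.594) = (-15.095, -9.734) km/h.
Magnitude = |(-15.095, -9.734)| = 17.961 km/h.

17.96 km/h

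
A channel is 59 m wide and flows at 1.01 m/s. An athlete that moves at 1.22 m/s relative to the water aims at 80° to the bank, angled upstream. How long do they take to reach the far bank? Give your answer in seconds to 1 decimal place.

49.1 s

The component of the athlete's velocity perpendicular to the bank is 1.22 × sin 80° = 1.201 m/s.
The flow acts along the bank and has no component across it.
Time = 59 / 1.201 = 49.107 s.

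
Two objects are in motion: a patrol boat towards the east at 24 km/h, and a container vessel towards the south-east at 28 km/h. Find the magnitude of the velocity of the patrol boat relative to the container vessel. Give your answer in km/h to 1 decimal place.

20.2 km/h

Taking east as x and north as y: patrol boat velocity = (24.000, 0.000) km/h; container vessel velocity = (19.799, -19.799) km/h.
Velocity of patrol boat relative to container vessel = (24.000, 0.000) − (19.799, -19.799) = (4.201, 19.799) km/h.
Magnitude = |(4.201, 19.799)| = 20.240 km/h.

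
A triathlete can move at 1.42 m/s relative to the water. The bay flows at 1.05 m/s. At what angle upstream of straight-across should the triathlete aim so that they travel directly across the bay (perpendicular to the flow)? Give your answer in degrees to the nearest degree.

48°

To cancel the current, the upstream component of the triathlete's velocity must equal the flow: 1.42 sin θ = 1.05.
sin θ = 1.05 / 1.42 = 0.7394.
θ = arcsin(0.7394) = 47.683°.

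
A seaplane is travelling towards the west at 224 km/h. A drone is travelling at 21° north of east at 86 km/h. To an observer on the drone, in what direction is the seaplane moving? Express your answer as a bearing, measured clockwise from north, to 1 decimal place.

Taking east as x and north as y: seaplane velocity = (-224.000, 0.000) km/h; drone velocity = (80.288, 30.820) km/h.
Velocity of seaplane relative to drone = (-224.000, 0.000) − (80.288, 30.820) = (-304.288, -30.820) km/h.
Bearing = atan2(-304.29, -30.82) = 264.22° clockwise from north.

264.2°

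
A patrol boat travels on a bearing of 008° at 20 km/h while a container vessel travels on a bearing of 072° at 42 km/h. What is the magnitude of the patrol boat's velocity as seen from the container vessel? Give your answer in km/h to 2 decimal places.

Taking east as x and north as y: patrol boat velocity = (2.783, 19.805) km/h; container vessel velocity = (39.944, 12.979) km/h.
Velocity of patrol boat relative to container vessel = (2.783, 19.805) − (39.944, 12.979) = (-37.161, 6.827) km/h.
Magnitude = |(-37.161, 6.827)| = 37.783 km/h.

37.78 km/h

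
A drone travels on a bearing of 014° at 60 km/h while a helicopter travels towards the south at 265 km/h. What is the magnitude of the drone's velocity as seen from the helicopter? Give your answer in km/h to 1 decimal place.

Taking east as x and north as y: drone velocity = (14.515, 58.218) km/h; helicopter velocity = (0.000, -265.000) km/h.
Velocity of drone relative to helicopter = (14.515, 58.218) − (0.000, -265.000) = (14.515, 323.218) km/h.
Magnitude = |(14.515, 323.218)| = 323.544 km/h.

323.5 km/h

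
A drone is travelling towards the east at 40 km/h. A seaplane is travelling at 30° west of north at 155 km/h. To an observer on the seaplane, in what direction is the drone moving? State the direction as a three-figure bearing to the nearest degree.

139°

Taking east as x and north as y: drone velocity = (40.000, 0.000) km/h; seaplane velocity = (-77.500, 134.234) km/h.
Velocity of drone relative to seaplane = (40.000, 0.000) − (-77.500, 134.234) = (117.500, -134.234) km/h.
Bearing = atan2(117.50, -134.23) = 138.80° clockwise from north.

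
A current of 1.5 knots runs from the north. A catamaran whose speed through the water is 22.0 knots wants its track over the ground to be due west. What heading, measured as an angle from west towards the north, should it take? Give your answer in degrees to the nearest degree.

The current pushes perpendicular to the desired track; the heading must have a component into the current equal to 1.5 knots: 22.0 sin θ = 1.5.
sin θ = 0.0682, so θ = 3.910°.

4°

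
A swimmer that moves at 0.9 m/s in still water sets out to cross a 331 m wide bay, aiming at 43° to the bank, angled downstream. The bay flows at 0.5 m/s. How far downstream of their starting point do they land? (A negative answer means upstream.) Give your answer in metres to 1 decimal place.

Perpendicular speed = 0.614 m/s; crossing time = 331 / 0.614 = 539.265 s.
Net downstream speed = 1.158 m/s.
Drift = 1.158 × 539.265 = 624.586 m (downstream).

624.6 m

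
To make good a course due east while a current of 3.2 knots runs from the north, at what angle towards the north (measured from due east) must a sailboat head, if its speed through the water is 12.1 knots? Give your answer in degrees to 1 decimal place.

15.3°

The current pushes perpendicular to the desired track; the heading must have a component into the current equal to 3.2 knots: 12.1 sin θ = 3.2.
sin θ = 0.2645, so θ = 15.335°.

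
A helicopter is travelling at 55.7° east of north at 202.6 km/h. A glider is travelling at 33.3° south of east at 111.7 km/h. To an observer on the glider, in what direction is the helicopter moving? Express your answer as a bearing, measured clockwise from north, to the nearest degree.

023°

Taking east as x and north as y: helicopter velocity = (167.368, 114.170) km/h; glider velocity = (93.360, -61.326) km/h.
Velocity of helicopter relative to glider = (167.368, 114.170) − (93.360, -61.326) = (74.008, 175.496) km/h.
Bearing = atan2(74.01, 175.50) = 22.87° clockwise from north.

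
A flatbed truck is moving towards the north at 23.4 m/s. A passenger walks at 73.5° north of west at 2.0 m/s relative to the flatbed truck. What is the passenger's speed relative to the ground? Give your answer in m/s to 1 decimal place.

Taking east as x and north as y: flatbed truck velocity = (0.000, 23.400) m/s; passenger velocity relative to flatbed truck = (-0.568, 1.918) m/s.
Velocity relative to ground = (0.000, 23.400) + (-0.568, 1.918) = (-0.568, 25.318) m/s.
Speed = |(-0.568, 25.318)| = 25.324 m/s.

25.3 m/s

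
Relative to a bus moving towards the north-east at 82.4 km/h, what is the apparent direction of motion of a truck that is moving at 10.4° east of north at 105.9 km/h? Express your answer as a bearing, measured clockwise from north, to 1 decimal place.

Taking east as x and north as y: truck velocity = (19.117, 104.160) km/h; bus velocity = (58.266, 58.266) km/h.
Velocity of truck relative to bus = (19.117, 104.160) − (58.266, 58.266) = (-39.149, 45.895) km/h.
Bearing = atan2(-39.15, 45.89) = 319.54° clockwise from north.

319.5°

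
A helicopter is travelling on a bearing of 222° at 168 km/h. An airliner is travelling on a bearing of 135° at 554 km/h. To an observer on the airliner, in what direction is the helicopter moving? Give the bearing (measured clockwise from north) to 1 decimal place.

Taking east as x and north as y: helicopter velocity = (-112.414, -124.848) km/h; airliner velocity = (391.737, -391.737) km/h.
Velocity of helicopter relative to airliner = (-112.414, -124.848) − (391.737, -391.737) = (-504.151, 266.889) km/h.
Bearing = atan2(-504.15, 266.89) = 297.90° clockwise from north.

297.9°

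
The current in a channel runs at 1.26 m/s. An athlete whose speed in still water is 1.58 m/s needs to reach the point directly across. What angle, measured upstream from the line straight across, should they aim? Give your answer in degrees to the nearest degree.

To cancel the current, the upstream component of the athlete's velocity must equal the flow: 1.58 sin θ = 1.26.
sin θ = 1.26 / 1.58 = 0.7975.
θ = arcsin(0.7975) = 52.889°.

53°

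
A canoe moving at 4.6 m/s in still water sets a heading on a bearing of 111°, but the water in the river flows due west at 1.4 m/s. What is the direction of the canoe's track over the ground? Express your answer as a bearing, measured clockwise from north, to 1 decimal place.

Taking east as x and north as y: velocity relative to the water = (4.294, -1.648) m/s; the water relative to ground = (-1.400, 0.000) m/s.
Velocity relative to ground = (4.294, -1.648) + (-1.400, 0.000) = (2.894, -1.648) m/s.
Bearing = atan2(2.89, -1.65) = 119.66° clockwise from north.

119.7°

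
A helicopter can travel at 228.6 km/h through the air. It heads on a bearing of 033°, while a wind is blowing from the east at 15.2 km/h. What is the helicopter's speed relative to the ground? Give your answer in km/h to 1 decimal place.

220.7 km/h

Taking east as x and north as y: velocity relative to the air = (124.504, 191.720) km/h; the air relative to ground = (-15.200, 0.000) km/h.
Velocity relative to ground = (124.504, 191.720) + (-15.200, 0.000) = (109.304, 191.720) km/h.
Speed = |(109.304, 191.720)| = 220.690 km/h.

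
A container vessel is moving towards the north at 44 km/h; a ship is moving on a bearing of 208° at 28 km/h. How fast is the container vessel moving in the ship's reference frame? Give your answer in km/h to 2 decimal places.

69.97 km/h

Taking east as x and north as y: container vessel velocity = (0.000, 44.000) km/h; ship velocity = (-13.145, -24.723) km/h.
Velocity of container vessel relative to ship = (0.000, 44.000) − (-13.145, -24.723) = (13.145, 68.723) km/h.
Magnitude = |(13.145, 68.723)| = 69.968 km/h.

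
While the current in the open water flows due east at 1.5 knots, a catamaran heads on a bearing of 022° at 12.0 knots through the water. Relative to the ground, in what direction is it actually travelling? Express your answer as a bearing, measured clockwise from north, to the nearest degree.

028°

Taking east as x and north as y: velocity relative to the water = (4.495, 11.126) knots; the water relative to ground = (1.500, 0.000) knots.
Velocity relative to ground = (4.495, 11.126) + (1.500, 0.000) = (5.995, 11.126) knots.
Bearing = atan2(6.00, 11.13) = 28.32° clockwise from north.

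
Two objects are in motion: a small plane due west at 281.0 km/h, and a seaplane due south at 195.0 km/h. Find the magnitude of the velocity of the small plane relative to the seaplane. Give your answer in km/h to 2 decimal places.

342.03 km/h

Taking east as x and north as y: small plane velocity = (-281.000, 0.000) km/h; seaplane velocity = (0.000, -195.000) km/h.
Velocity of small plane relative to seaplane = (-281.000, 0.000) − (0.000, -195.000) = (-281.000, 195.000) km/h.
Magnitude = |(-281.000, 195.000)| = 342.032 km/h.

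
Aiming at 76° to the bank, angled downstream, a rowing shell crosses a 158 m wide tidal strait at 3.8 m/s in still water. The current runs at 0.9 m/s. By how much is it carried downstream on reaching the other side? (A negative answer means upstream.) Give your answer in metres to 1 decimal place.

Perpendicular speed = 3.687 m/s; crossing time = 158 / 3.687 = 42.852 s.
Net downstream speed = 1.819 m/s.
Drift = 1.819 × 42.852 = 77.960 m (downstream).

78.0 m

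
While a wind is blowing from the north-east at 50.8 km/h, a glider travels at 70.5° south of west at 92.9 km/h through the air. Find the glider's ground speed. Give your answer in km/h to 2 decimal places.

Taking east as x and north as y: velocity relative to the air = (-31.011, -87.571) km/h; the air relative to ground = (-35.921, -35.921) km/h.
Velocity relative to ground = (-31.011, -87.571) + (-35.921, -35.921) = (-66.932, -123.492) km/h.
Speed = |(-66.932, -123.492)| = 140.464 km/h.

140.46 km/h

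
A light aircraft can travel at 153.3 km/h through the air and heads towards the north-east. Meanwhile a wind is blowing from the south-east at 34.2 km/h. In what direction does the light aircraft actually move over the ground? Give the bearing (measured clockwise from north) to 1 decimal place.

Taking east as x and north as y: velocity relative to the air = (108.399, 108.399) km/h; the air relative to ground = (-24.183, 24.183) km/h.
Velocity relative to ground = (108.399, 108.399) + (-24.183, 24.183) = (84.216, 132.583) km/h.
Bearing = atan2(84.22, 132.58) = 32.42° clockwise from north.

032.4°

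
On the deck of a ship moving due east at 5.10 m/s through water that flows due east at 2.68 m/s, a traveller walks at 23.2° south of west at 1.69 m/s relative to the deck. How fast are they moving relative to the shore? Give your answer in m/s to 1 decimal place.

In east/north components (m/s): traveller relative to ship = (-1.553, -0.666); ship relative to water = (5.100, 0.000); water relative to ground = (2.680, 0.000).
Sum = (6.227, -0.666) m/s.
Speed = |(6.227, -0.666)| = 6.262 m/s.

6.3 m/s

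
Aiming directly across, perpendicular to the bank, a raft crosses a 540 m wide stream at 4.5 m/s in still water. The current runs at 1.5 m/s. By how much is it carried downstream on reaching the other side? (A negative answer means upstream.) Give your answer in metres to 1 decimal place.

180.0 m

Perpendicular speed = 4.500 m/s; crossing time = 540 / 4.500 = 120.000 s.
Net downstream speed = 1.500 m/s.
Drift = 1.500 × 120.000 = 180.000 m (downstream).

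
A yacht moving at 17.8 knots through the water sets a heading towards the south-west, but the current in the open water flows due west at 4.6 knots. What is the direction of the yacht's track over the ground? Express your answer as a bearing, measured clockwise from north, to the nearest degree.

Taking east as x and north as y: velocity relative to the water = (-12.587, -12.587) knots; the water relative to ground = (-4.600, 0.000) knots.
Velocity relative to ground = (-12.587, -12.587) + (-4.600, 0.000) = (-17.187, -12.587) knots.
Bearing = atan2(-17.19, -12.59) = 233.78° clockwise from north.

234°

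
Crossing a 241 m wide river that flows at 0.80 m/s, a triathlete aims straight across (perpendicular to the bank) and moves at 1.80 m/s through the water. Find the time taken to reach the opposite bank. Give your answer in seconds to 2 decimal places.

133.89 s

The component of the triathlete's velocity perpendicular to the bank is 1.80 m/s.
Only the cross-stream component determines the crossing time; the current contributes nothing perpendicular to the bank.
Time = 241 / 1.800 = 133.889 s.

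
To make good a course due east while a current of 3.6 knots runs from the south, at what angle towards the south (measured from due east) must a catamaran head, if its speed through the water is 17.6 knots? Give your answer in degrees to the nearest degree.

12°

The current pushes perpendicular to the desired track; the heading must have a component into the current equal to 3.6 knots: 17.6 sin θ = 3.6.
sin θ = 0.2045, so θ = 11.803°.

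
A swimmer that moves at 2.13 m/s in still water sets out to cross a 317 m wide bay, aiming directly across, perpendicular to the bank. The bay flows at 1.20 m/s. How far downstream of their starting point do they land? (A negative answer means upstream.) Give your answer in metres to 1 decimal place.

178.6 m

Perpendicular speed = 2.130 m/s; crossing time = 317 / 2.130 = 148.826 s.
Net downstream speed = 1.200 m/s.
Drift = 1.200 × 148.826 = 178.592 m (downstream).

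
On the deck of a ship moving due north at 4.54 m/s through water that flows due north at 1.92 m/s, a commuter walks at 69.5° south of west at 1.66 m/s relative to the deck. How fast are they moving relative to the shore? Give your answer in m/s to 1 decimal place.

In east/north components (m/s): commuter relative to ship = (-0.581, -1.555); ship relative to water = (0.000, 4.540); water relative to ground = (0.000, 1.920).
Sum = (-0.581, 4.905) m/s.
Speed = |(-0.581, 4.905)| = 4.939 m/s.

4.9 m/s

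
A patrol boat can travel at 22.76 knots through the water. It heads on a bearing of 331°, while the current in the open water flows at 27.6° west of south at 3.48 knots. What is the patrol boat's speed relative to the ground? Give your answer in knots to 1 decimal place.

21.0 knots

Taking east as x and north as y: velocity relative to the water = (-11.034, 19.906) knots; the water relative to ground = (-1.612, -3.084) knots.
Velocity relative to ground = (-11.034, 19.906) + (-1.612, -3.084) = (-12.647, 16.822) knots.
Speed = |(-12.647, 16.822)| = 21.046 knots.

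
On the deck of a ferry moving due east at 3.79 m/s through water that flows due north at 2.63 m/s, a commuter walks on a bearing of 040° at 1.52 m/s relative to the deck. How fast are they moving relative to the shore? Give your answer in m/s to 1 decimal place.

In east/north components (m/s): commuter relative to ferry = (0.977, 1.164); ferry relative to water = (3.790, 0.000); water relative to ground = (0.000, 2.630).
Sum = (4.767, 3.794) m/s.
Speed = |(4.767, 3.794)| = 6.093 m/s.

6.1 m/s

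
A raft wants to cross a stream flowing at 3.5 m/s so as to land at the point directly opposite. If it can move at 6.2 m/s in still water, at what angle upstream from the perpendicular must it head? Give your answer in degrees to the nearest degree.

To cancel the current, the upstream component of the raft's velocity must equal the flow: 6.2 sin θ = 3.5.
sin θ = 3.5 / 6.2 = 0.5645.
θ = arcsin(0.5645) = 34.369°.

34°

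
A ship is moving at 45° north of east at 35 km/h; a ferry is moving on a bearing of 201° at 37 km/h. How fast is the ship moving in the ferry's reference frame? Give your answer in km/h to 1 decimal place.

Taking east as x and north as y: ship velocity = (24.749, 24.749) km/h; ferry velocity = (-13.260, -34.542) km/h.
Velocity of ship relative to ferry = (24.749, 24.749) − (-13.260, -34.542) = (38.008, 59.291) km/h.
Magnitude = |(38.008, 59.291)| = 70.428 km/h.

70.4 km/h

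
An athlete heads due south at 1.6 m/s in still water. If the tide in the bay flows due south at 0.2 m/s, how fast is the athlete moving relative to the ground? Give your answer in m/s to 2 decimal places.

Taking east as x and north as y: velocity relative to the water = (0.000, -1.600) m/s; the water relative to ground = (0.000, -0.200) m/s.
Velocity relative to ground = (0.000, -1.600) + (0.000, -0.200) = (0.000, -1.800) m/s.
Speed = |(0.000, -1.800)| = 1.800 m/s.

1.80 m/s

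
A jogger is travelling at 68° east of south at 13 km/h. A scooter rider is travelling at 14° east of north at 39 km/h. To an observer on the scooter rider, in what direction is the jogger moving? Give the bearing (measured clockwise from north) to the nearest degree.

176°

Taking east as x and north as y: jogger velocity = (12.053, -4.870) km/h; scooter rider velocity = (9.435, 37.842) km/h.
Velocity of jogger relative to scooter rider = (12.053, -4.870) − (9.435, 37.842) = (2.618, -42.711) km/h.
Bearing = atan2(2.62, -42.71) = 176.49° clockwise from north.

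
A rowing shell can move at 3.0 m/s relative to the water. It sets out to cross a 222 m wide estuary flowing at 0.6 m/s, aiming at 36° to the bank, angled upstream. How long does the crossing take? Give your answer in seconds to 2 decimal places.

The component of the rowing shell's velocity perpendicular to the bank is 3.0 × sin 36° = 1.763 m/s.
The flow acts along the bank and has no component across it.
Time = 222 / 1.763 = 125.896 s.

125.90 s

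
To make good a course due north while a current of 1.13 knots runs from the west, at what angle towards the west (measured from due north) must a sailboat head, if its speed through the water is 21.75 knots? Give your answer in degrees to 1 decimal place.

The current pushes perpendicular to the desired track; the heading must have a component into the current equal to 1.13 knots: 21.75 sin θ = 1.13.
sin θ = 0.0520, so θ = 2.978°.

3.0°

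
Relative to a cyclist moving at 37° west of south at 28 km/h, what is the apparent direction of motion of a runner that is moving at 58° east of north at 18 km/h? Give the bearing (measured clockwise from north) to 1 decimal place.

Taking east as x and north as y: runner velocity = (15.265, 9.539) km/h; cyclist velocity = (-16.851, -22.362) km/h.
Velocity of runner relative to cyclist = (15.265, 9.539) − (-16.851, -22.362) = (32.116, 31.900) km/h.
Bearing = atan2(32.12, 31.90) = 45.19° clockwise from north.

045.2°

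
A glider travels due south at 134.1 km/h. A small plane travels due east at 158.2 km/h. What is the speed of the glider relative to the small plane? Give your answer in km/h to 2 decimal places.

Taking east as x and north as y: glider velocity = (0.000, -134.100) km/h; small plane velocity = (158.200, 0.000) km/h.
Velocity of glider relative to small plane = (0.000, -134.100) − (158.200, 0.000) = (-158.200, -134.100) km/h.
Magnitude = |(-158.200, -134.100)| = 207.389 km/h.

207.39 km/h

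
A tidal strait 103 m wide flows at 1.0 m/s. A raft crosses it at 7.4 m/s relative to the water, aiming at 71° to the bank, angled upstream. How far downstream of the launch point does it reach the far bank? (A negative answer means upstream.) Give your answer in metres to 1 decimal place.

-20.7 m

Perpendicular speed = 6.997 m/s; crossing time = 103 / 6.997 = 14.721 s.
Net downstream speed = -1.409 m/s.
Drift = -1.409 × 14.721 = -20.745 m (upstream).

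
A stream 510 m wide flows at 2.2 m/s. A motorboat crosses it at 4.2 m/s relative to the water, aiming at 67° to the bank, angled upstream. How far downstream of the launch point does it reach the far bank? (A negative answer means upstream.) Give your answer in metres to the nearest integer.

74 m

Perpendicular speed = 3.866 m/s; crossing time = 510 / 3.866 = 131.915 s.
Net downstream speed = 0.559 m/s.
Drift = 0.559 × 131.915 = 73.731 m (downstream).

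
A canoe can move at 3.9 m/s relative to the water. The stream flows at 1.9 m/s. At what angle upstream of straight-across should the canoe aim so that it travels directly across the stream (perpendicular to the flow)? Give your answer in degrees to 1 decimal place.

29.2°

To cancel the current, the upstream component of the canoe's velocity must equal the flow: 3.9 sin θ = 1.9.
sin θ = 1.9 / 3.9 = 0.4872.
θ = arcsin(0.4872) = 29.155°.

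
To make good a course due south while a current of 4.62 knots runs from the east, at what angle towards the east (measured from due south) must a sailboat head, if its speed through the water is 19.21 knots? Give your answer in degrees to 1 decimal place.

The current pushes perpendicular to the desired track; the heading must have a component into the current equal to 4.62 knots: 19.21 sin θ = 4.62.
sin θ = 0.2405, so θ = 13.916°.

13.9°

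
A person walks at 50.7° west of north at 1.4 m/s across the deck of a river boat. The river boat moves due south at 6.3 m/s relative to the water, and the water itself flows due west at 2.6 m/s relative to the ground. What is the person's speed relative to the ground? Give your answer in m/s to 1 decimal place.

In east/north components (m/s): person relative to river boat = (-1.083, 0.887); river boat relative to water = (0.000, -6.300); water relative to ground = (-2.600, 0.000).
Sum = (-3.683, -5.413) m/s.
Speed = |(-3.683, -5.413)| = 6.548 m/s.

6.5 m/s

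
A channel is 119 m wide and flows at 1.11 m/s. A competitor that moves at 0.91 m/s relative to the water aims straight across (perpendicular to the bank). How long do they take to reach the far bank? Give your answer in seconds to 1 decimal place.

130.8 s

The component of the competitor's velocity perpendicular to the bank is 0.91 m/s.
Only the cross-stream component determines the crossing time; the current contributes nothing perpendicular to the bank.
Time = 119 / 0.910 = 130.769 s.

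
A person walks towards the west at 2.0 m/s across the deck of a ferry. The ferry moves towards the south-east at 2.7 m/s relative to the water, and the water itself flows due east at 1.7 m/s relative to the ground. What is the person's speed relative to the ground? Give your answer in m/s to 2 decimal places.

In east/north components (m/s): person relative to ferry = (-2.000, 0.000); ferry relative to water = (1.909, -1.909); water relative to ground = (1.700, 0.000).
Sum = (1.609, -1.909) m/s.
Speed = |(1.609, -1.909)| = 2.497 m/s.

2.50 m/s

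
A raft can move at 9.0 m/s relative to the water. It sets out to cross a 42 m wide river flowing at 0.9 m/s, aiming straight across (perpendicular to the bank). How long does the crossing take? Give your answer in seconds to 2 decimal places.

The component of the raft's velocity perpendicular to the bank is 9.0 m/s.
The flow acts along the bank and has no component across it.
Time = 42 / 9.000 = 4.667 s.

4.67 s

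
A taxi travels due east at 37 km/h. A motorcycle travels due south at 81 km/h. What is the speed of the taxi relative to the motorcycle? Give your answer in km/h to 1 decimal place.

Taking east as x and north as y: taxi velocity = (37.000, 0.000) km/h; motorcycle velocity = (0.000, -81.000) km/h.
Velocity of taxi relative to motorcycle = (37.000, 0.000) − (0.000, -81.000) = (37.000, 81.000) km/h.
Magnitude = |(37.000, 81.000)| = 89.051 km/h.

89.1 km/h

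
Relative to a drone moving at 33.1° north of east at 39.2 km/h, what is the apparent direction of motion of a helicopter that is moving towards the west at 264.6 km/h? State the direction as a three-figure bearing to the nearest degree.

Taking east as x and north as y: helicopter velocity = (-264.600, 0.000) km/h; drone velocity = (32.839, 21.407) km/h.
Velocity of helicopter relative to drone = (-264.600, 0.000) − (32.839, 21.407) = (-297.439, -21.407) km/h.
Bearing = atan2(-297.44, -21.41) = 265.88° clockwise from north.

266°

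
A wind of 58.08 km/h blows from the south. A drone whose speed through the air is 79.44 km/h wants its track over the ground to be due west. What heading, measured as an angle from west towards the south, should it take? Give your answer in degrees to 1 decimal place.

47.0°

The wind pushes perpendicular to the desired track; the heading must have a component into the wind equal to 58.08 km/h: 79.44 sin θ = 58.08.
sin θ = 0.7311, so θ = 46.980°.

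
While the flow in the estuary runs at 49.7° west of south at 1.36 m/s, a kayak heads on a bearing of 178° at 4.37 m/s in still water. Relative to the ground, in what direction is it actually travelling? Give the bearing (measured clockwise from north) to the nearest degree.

Taking east as x and north as y: velocity relative to the water = (0.153, -4.367) m/s; the water relative to ground = (-1.037, -0.880) m/s.
Velocity relative to ground = (0.153, -4.367) + (-1.037, -0.880) = (-0.885, -5.247) m/s.
Bearing = atan2(-0.88, -5.25) = 189.57° clockwise from north.

190°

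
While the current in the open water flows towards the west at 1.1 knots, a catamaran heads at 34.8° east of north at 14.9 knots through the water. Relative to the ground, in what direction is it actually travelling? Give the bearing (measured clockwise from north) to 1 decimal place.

031.2°

Taking east as x and north as y: velocity relative to the water = (8.504, 12.235) knots; the water relative to ground = (-1.100, 0.000) knots.
Velocity relative to ground = (8.504, 12.235) + (-1.100, 0.000) = (7.404, 12.235) knots.
Bearing = atan2(7.40, 12.24) = 31.18° clockwise from north.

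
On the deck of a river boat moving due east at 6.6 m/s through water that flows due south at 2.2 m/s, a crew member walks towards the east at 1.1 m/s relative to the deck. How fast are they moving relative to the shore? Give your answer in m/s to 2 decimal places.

8.01 m/s

In east/north components (m/s): crew member relative to river boat = (1.100, 0.000); river boat relative to water = (6.600, 0.000); water relative to ground = (0.000, -2.200).
Sum = (7.700, -2.200) m/s.
Speed = |(7.700, -2.200)| = 8.008 m/s.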